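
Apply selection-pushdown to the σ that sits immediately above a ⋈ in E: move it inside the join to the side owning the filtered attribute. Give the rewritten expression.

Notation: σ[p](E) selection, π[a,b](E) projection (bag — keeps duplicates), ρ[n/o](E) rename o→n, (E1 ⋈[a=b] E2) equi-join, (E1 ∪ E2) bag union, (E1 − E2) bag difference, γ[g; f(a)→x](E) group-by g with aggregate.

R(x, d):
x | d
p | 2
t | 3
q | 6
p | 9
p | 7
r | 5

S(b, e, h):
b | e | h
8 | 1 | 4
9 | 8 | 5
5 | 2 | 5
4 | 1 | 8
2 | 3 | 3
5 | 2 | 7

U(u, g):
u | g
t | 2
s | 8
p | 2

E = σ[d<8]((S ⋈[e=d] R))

σ filters on d, owned by the right side.
E' = (S ⋈[e=d] σ[d<8](R))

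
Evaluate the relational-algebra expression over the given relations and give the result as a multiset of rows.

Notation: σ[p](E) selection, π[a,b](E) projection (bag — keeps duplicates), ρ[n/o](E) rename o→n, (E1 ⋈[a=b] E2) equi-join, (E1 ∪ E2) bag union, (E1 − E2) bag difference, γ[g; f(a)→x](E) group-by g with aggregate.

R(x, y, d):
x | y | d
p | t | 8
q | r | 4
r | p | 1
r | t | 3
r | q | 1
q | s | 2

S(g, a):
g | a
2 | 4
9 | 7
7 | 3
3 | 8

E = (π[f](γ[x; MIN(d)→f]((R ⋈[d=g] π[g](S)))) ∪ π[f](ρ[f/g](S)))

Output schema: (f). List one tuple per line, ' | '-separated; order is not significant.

Per-node cardinality:
  R → 6
  S → 4
  π[g](S) → 4
  (R ⋈[d=g] π[g](S)) → 2
  γ[x; MIN(d)→f]((R ⋈[d=g] π[g](S))) → 2
  π[f](γ[x; MIN(d)→f]((R ⋈[d=g] π[g](S)))) → 2
  S → 4
  ρ[f/g](S) → 4
  π[f](ρ[f/g](S)) → 4
  (π[f](γ[x; MIN(d)→f]((R ⋈[d=g] π[g](S)))) ∪ π[f](ρ[f/g](S))) → 6

== RESULT ==
f
2
2
3
3
7
9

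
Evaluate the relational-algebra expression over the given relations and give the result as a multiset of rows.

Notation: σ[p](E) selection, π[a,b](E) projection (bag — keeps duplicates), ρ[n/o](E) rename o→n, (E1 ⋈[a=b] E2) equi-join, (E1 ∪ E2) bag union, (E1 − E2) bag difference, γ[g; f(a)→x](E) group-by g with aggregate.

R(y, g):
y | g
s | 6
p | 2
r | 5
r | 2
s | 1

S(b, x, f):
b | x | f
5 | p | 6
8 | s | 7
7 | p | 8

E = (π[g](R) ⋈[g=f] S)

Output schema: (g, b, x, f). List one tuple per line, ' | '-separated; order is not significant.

Row counts bottom-up:
  R → 5
  π[g](R) → 5
  S → 3
  (π[g](R) ⋈[g=f] S) → 1

== RESULT ==
g | b | x | f
6 | 5 | p | 6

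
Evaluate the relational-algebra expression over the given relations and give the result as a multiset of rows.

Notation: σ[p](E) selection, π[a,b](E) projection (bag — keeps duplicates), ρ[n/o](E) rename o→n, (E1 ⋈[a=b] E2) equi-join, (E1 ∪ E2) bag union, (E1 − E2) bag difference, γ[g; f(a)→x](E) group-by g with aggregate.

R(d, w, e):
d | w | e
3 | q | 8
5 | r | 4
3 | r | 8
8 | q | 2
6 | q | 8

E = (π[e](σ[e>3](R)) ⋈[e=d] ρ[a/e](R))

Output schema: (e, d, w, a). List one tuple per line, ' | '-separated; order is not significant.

Row counts bottom-up:
  R → 5
  σ[e>3](R) → 4
  π[e](σ[e>3](R)) → 4
  R → 5
  ρ[a/e](R) → 5
  (π[e](σ[e>3](R)) ⋈[e=d] ρ[a/e](R)) → 3

== RESULT ==
e | d | w | a
8 | 8 | q | 2
8 | 8 | q | 2
8 | 8 | q | 2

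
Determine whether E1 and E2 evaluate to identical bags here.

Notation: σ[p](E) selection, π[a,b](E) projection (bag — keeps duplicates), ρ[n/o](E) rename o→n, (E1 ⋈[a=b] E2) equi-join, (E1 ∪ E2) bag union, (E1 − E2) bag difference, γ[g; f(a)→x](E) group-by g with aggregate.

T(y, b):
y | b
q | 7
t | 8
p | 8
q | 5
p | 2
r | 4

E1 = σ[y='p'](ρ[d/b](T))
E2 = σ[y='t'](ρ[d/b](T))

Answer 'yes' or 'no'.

E1 row counts bottom-up:
  T → 6
  ρ[d/b](T) → 6
  σ[y='p'](ρ[d/b](T)) → 2
E2 row counts bottom-up:
  T → 6
  ρ[d/b](T) → 6
  σ[y='t'](ρ[d/b](T)) → 1

E1 result:
y | d
p | 2
p | 8
E2 result:
y | d
t | 8
Witness: ('t', 8) appears 0× in E1 but 1× in E2.

no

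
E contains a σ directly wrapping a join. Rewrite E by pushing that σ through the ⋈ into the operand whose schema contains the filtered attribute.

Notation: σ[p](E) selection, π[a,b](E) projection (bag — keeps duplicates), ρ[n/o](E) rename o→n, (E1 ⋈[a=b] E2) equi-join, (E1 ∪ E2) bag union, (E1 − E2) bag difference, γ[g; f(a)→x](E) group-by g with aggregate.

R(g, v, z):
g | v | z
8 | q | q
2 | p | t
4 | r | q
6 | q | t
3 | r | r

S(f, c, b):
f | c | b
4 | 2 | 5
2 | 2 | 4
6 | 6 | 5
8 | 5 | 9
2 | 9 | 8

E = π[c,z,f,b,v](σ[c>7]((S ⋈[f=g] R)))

σ filters on c, owned by the left side.
E' = π[c,z,f,b,v]((σ[c>7](S) ⋈[f=g] R))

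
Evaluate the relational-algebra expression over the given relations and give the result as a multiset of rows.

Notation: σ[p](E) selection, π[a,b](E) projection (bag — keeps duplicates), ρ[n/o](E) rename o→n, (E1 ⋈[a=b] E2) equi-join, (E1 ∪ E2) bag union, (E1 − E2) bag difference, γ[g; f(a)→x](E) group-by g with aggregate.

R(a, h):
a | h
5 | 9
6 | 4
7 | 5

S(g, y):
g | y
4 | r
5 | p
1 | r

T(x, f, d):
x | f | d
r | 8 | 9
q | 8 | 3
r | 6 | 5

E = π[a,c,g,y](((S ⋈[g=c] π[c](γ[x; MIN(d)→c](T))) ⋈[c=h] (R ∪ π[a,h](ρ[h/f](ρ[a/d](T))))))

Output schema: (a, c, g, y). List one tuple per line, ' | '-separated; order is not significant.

Per-node cardinality:
  S → 3
  T → 3
  γ[x; MIN(d)→c](T) → 2
  π[c](γ[x; MIN(d)→c](T)) → 2
  (S ⋈[g=c] π[c](γ[x; MIN(d)→c](T))) → 1
  R → 3
  T → 3
  ρ[a/d](T) → 3
  ρ[h/f](ρ[a/d](T)) → 3
  π[a,h](ρ[h/f](ρ[a/d](T))) → 3
  (R ∪ π[a,h](ρ[h/f](ρ[a/d](T)))) → 6
  ((S ⋈[g=c] π[c](γ[x; MIN(d)→c](T))) ⋈[c=h] (R ∪ π[a,h](ρ[h/f](ρ[a/d](T))))) → 1
  π[a,c,g,y](((S ⋈[g=c] π[c](γ[x; MIN(d)→c](T))) ⋈[c=h] (R ∪ π[a,h](ρ[h/f](ρ[a/d](T)))))) → 1

== RESULT ==
a | c | g | y
7 | 5 | 5 | p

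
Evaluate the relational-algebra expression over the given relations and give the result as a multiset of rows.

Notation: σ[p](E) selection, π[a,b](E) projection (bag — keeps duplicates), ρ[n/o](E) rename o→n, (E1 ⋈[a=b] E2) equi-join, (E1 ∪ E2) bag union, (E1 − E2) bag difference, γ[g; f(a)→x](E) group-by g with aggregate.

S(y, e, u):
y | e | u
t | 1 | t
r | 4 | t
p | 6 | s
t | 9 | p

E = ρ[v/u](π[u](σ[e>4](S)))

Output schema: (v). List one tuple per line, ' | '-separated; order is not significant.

Subexpression sizes:
  S → 4
  σ[e>4](S) → 2
  π[u](σ[e>4](S)) → 2
  ρ[v/u](π[u](σ[e>4](S))) → 2

== RESULT ==
v
p
s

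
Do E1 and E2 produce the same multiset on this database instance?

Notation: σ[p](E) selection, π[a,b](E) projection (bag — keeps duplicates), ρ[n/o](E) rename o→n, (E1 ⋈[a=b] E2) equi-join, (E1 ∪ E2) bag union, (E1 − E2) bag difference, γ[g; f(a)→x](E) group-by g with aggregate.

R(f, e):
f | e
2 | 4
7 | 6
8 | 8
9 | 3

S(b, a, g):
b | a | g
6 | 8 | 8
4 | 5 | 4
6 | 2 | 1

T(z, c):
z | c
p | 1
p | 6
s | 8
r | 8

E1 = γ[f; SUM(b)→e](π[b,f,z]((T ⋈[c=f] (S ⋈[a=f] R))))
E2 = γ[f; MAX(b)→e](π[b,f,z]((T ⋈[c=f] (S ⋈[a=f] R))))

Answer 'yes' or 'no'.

E1 stepwise |·|:
  T → 4
  S → 3
  R → 4
  (S ⋈[a=f] R) → 2
  (T ⋈[c=f] (S ⋈[a=f] R)) → 2
  π[b,f,z]((T ⋈[c=f] (S ⋈[a=f] R))) → 2
  γ[f; SUM(b)→e](π[b,f,z]((T ⋈[c=f] (S ⋈[a=f] R)))) → 1
E2 stepwise |·|:
  T → 4
  S → 3
  R → 4
  (S ⋈[a=f] R) → 2
  (T ⋈[c=f] (S ⋈[a=f] R)) → 2
  π[b,f,z]((T ⋈[c=f] (S ⋈[a=f] R))) → 2
  γ[f; MAX(b)→e](π[b,f,z]((T ⋈[c=f] (S ⋈[a=f] R)))) → 1

E1 result:
f | e
8 | 12
E2 result:
f | e
8 | 6
Witness: (8, 6) appears 0× in E1 but 1× in E2.

no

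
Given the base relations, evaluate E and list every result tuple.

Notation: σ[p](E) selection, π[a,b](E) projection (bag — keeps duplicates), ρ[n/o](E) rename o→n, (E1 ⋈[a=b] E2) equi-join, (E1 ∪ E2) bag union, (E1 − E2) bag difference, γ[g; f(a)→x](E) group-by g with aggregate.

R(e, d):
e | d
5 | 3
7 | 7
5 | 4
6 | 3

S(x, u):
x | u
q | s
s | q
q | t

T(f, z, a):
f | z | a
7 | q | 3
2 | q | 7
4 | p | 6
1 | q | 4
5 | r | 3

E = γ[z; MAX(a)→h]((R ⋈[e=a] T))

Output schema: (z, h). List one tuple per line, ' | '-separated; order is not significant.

Per-node cardinality:
  R → 4
  T → 5
  (R ⋈[e=a] T) → 2
  γ[z; MAX(a)→h]((R ⋈[e=a] T)) → 2

== RESULT ==
z | h
p | 6
q | 7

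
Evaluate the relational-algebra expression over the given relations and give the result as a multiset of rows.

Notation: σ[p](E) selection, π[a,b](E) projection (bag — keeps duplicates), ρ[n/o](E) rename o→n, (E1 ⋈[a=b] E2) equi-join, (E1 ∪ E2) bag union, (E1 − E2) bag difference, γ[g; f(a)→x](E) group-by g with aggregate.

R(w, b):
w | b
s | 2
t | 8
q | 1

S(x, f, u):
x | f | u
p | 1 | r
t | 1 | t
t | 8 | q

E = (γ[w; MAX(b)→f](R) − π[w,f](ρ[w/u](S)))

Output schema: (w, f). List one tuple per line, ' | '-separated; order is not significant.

Stepwise |·|:
  R → 3
  γ[w; MAX(b)→f](R) → 3
  S → 3
  ρ[w/u](S) → 3
  π[w,f](ρ[w/u](S)) → 3
  (γ[w; MAX(b)→f](R) − π[w,f](ρ[w/u](S))) → 3

== RESULT ==
w | f
q | 1
s | 2
t | 8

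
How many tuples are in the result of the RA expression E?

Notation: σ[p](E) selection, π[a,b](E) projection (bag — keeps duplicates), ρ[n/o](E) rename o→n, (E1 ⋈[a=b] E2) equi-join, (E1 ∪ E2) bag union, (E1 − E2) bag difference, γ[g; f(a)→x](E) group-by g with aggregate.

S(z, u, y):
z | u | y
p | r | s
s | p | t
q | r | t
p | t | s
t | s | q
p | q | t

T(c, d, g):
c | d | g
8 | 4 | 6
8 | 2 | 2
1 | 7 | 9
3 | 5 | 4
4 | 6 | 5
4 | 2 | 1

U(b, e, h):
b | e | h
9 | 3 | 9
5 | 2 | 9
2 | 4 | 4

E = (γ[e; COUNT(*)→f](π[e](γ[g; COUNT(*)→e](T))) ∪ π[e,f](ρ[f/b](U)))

Stepwise |·|:
  T → 6
  γ[g; COUNT(*)→e](T) → 6
  π[e](γ[g; COUNT(*)→e](T)) → 6
  γ[e; COUNT(*)→f](π[e](γ[g; COUNT(*)→e](T))) → 1
  U → 3
  ρ[f/b](U) → 3
  π[e,f](ρ[f/b](U)) → 3
  (γ[e; COUNT(*)→f](π[e](γ[g; COUNT(*)→e](T))) ∪ π[e,f](ρ[f/b](U))) → 4

|E| = 4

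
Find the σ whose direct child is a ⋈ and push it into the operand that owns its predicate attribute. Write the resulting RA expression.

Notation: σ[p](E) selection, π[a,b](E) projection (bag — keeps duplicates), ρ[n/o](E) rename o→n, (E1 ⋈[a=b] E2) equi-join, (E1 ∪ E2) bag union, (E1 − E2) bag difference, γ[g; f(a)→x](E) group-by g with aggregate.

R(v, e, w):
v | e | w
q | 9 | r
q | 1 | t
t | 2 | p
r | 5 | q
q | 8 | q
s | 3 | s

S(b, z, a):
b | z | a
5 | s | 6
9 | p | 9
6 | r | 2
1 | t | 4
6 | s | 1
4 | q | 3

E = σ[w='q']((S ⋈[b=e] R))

σ filters on w, owned by the right side.
E' = (S ⋈[b=e] σ[w='q'](R))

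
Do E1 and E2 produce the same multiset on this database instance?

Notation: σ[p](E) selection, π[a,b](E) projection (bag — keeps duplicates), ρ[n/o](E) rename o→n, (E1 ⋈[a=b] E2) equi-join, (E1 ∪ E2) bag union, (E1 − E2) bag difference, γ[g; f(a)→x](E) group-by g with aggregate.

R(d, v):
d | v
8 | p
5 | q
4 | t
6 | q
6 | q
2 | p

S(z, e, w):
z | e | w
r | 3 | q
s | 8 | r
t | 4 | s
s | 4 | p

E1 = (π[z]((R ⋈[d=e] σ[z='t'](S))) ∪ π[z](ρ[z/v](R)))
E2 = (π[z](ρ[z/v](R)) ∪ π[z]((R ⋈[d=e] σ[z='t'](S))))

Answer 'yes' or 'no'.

E1 stepwise |·|:
  R → 6
  S → 4
  σ[z='t'](S) → 1
  (R ⋈[d=e] σ[z='t'](S)) → 1
  π[z]((R ⋈[d=e] σ[z='t'](S))) → 1
  R → 6
  ρ[z/v](R) → 6
  π[z](ρ[z/v](R)) → 6
  (π[z]((R ⋈[d=e] σ[z='t'](S))) ∪ π[z](ρ[z/v](R))) → 7
E2 stepwise |·|:
  R → 6
  ρ[z/v](R) → 6
  π[z](ρ[z/v](R)) → 6
  R → 6
  S → 4
  σ[z='t'](S) → 1
  (R ⋈[d=e] σ[z='t'](S)) → 1
  π[z]((R ⋈[d=e] σ[z='t'](S))) → 1
  (π[z](ρ[z/v](R)) ∪ π[z]((R ⋈[d=e] σ[z='t'](S)))) → 7

E1 and E2 produce the same multiset:
z
p
p
q
q
q
t
t

yes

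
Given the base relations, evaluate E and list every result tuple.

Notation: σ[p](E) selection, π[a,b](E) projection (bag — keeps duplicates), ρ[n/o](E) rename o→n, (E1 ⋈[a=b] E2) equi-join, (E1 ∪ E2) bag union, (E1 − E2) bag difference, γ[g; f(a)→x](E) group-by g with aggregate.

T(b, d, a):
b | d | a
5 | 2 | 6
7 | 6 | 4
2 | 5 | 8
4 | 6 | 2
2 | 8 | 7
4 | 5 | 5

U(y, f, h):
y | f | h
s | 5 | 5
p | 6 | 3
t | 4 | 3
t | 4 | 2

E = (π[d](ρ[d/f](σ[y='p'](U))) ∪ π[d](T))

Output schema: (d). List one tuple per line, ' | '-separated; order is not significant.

Subexpression sizes:
  U → 4
  σ[y='p'](U) → 1
  ρ[d/f](σ[y='p'](U)) → 1
  π[d](ρ[d/f](σ[y='p'](U))) → 1
  T → 6
  π[d](T) → 6
  (π[d](ρ[d/f](σ[y='p'](U))) ∪ π[d](T)) → 7

== RESULT ==
d
2
5
5
6
6
6
8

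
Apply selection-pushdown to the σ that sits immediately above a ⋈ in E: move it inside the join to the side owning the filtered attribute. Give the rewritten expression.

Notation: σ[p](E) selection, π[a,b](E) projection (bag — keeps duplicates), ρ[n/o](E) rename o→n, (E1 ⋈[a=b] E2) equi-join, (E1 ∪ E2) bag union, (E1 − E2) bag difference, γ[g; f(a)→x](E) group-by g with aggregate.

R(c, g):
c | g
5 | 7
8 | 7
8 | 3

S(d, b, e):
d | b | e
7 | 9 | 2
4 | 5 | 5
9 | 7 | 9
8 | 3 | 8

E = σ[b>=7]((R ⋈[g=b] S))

σ filters on b, owned by the right side.
E' = (R ⋈[g=b] σ[b>=7](S))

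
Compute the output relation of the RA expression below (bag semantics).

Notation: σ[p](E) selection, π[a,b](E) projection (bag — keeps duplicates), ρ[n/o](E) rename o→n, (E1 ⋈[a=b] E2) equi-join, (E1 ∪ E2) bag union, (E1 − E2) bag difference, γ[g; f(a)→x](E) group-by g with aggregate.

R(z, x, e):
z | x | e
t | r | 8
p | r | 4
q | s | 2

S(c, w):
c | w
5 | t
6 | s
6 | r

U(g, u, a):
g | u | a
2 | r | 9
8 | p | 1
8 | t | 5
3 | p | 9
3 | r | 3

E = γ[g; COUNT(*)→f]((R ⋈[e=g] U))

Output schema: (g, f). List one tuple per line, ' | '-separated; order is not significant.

Stepwise |·|:
  R → 3
  U → 5
  (R ⋈[e=g] U) → 3
  γ[g; COUNT(*)→f]((R ⋈[e=g] U)) → 2

== RESULT ==
g | f
2 | 1
8 | 2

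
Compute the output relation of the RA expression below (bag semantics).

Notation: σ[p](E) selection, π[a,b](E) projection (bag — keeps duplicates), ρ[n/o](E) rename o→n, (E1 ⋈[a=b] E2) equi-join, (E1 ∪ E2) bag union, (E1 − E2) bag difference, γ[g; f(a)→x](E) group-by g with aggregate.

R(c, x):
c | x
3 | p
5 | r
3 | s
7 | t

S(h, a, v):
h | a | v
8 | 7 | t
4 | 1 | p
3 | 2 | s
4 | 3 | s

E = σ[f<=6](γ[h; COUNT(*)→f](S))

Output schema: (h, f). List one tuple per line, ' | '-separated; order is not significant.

Stepwise |·|:
  S → 4
  γ[h; COUNT(*)→f](S) → 3
  σ[f<=6](γ[h; COUNT(*)→f](S)) → 3

== RESULT ==
h | f
3 | 1
4 | 2
8 | 1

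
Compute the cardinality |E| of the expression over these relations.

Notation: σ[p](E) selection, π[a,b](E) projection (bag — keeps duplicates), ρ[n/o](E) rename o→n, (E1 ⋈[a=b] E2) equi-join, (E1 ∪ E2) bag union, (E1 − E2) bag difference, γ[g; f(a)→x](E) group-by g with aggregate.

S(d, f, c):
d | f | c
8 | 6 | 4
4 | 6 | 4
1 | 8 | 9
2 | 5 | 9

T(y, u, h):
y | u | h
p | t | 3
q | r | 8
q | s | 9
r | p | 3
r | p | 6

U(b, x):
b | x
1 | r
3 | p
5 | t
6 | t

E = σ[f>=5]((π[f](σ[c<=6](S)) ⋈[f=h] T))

Per-node cardinality:
  S → 4
  σ[c<=6](S) → 2
  π[f](σ[c<=6](S)) → 2
  T → 5
  (π[f](σ[c<=6](S)) ⋈[f=h] T) → 2
  σ[f>=5]((π[f](σ[c<=6](S)) ⋈[f=h] T)) → 2

|E| = 2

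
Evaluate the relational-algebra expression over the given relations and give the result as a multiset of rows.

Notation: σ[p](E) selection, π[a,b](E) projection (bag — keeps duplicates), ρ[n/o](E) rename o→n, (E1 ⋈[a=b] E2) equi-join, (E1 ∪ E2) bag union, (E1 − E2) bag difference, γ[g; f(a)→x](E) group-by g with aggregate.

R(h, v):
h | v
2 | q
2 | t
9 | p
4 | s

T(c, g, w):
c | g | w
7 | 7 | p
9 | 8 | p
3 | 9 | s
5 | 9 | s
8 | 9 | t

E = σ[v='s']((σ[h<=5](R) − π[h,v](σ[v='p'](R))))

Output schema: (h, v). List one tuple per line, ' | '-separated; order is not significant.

Stepwise |·|:
  R → 4
  σ[h<=5](R) → 3
  R → 4
  σ[v='p'](R) → 1
  π[h,v](σ[v='p'](R)) → 1
  (σ[h<=5](R) − π[h,v](σ[v='p'](R))) → 3
  σ[v='s']((σ[h<=5](R) − π[h,v](σ[v='p'](R)))) → 1

== RESULT ==
h | v
4 | s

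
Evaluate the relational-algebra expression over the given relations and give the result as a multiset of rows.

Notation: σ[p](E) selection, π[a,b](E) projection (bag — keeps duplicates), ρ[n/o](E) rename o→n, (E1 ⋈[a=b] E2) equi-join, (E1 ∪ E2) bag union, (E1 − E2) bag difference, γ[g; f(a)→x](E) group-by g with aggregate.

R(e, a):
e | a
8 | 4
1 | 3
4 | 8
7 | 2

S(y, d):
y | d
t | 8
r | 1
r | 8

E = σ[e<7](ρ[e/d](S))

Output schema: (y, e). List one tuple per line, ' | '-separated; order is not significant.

Row counts bottom-up:
  S → 3
  ρ[e/d](S) → 3
  σ[e<7](ρ[e/d](S)) → 1

== RESULT ==
y | e
r | 1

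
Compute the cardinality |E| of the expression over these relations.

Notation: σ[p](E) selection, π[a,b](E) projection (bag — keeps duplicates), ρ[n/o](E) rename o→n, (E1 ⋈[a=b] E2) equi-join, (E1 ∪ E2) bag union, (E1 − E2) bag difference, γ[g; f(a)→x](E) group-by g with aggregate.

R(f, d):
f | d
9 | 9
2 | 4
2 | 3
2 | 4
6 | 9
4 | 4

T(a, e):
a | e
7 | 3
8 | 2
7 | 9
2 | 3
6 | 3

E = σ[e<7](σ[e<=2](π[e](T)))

Stepwise |·|:
  T → 5
  π[e](T) → 5
  σ[e<=2](π[e](T)) → 1
  σ[e<7](σ[e<=2](π[e](T))) → 1

|E| = 1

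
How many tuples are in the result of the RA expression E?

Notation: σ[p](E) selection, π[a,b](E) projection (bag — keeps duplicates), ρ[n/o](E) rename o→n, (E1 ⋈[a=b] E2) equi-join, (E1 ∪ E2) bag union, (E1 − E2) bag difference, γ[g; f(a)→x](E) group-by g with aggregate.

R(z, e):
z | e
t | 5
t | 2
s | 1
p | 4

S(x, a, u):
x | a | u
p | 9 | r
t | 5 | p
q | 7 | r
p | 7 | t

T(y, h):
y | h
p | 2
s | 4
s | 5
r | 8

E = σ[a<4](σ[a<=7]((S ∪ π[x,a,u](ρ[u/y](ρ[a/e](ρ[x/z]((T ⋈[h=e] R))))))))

Row counts bottom-up:
  S → 4
  T → 4
  R → 4
  (T ⋈[h=e] R) → 3
  ρ[x/z]((T ⋈[h=e] R)) → 3
  ρ[a/e](ρ[x/z]((T ⋈[h=e] R))) → 3
  ρ[u/y](ρ[a/e](ρ[x/z]((T ⋈[h=e] R)))) → 3
  π[x,a,u](ρ[u/y](ρ[a/e](ρ[x/z]((T ⋈[h=e] R))))) → 3
  (S ∪ π[x,a,u](ρ[u/y](ρ[a/e](ρ[x/z]((T ⋈[h=e] R)))))) → 7
  σ[a<=7]((S ∪ π[x,a,u](ρ[u/y](ρ[a/e](ρ[x/z]((T ⋈[h=e] R))))))) → 6
  σ[a<4](σ[a<=7]((S ∪ π[x,a,u](ρ[u/y](ρ[a/e](ρ[x/z]((T ⋈[h=e] R)))))))) → 1

|E| = 1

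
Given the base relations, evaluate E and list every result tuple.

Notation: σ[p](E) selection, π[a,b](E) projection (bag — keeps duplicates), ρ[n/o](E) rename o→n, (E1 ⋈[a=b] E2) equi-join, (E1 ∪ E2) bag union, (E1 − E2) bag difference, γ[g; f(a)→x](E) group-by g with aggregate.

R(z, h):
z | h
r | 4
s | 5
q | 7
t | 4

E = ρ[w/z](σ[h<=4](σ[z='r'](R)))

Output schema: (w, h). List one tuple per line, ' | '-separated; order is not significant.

Subexpression sizes:
  R → 4
  σ[z='r'](R) → 1
  σ[h<=4](σ[z='r'](R)) → 1
  ρ[w/z](σ[h<=4](σ[z='r'](R))) → 1

== RESULT ==
w | h
r | 4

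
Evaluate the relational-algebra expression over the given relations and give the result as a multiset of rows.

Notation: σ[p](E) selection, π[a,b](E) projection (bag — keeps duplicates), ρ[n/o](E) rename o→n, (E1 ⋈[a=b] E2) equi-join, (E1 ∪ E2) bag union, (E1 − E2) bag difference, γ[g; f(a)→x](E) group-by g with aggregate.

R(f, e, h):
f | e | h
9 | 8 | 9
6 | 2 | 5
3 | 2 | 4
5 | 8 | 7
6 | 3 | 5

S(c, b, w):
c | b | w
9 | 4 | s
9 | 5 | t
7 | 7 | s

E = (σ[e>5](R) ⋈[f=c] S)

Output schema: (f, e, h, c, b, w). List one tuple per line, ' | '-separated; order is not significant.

Row counts bottom-up:
  R → 5
  σ[e>5](R) → 2
  S → 3
  (σ[e>5](R) ⋈[f=c] S) → 2

== RESULT ==
f | e | h | c | b | w
9 | 8 | 9 | 9 | 4 | s
9 | 8 | 9 | 9 | 5 | t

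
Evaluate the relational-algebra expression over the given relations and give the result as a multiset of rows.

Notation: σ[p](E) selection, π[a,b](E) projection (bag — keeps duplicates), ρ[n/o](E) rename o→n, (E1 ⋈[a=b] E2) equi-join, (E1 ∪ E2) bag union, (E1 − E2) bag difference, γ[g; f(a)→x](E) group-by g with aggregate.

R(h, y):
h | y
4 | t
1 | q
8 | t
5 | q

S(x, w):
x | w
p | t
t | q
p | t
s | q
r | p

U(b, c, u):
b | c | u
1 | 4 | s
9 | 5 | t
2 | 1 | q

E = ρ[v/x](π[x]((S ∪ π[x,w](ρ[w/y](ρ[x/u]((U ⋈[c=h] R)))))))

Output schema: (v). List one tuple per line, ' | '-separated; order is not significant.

Stepwise |·|:
  S → 5
  U → 3
  R → 4
  (U ⋈[c=h] R) → 3
  ρ[x/u]((U ⋈[c=h] R)) → 3
  ρ[w/y](ρ[x/u]((U ⋈[c=h] R))) → 3
  π[x,w](ρ[w/y](ρ[x/u]((U ⋈[c=h] R)))) → 3
  (S ∪ π[x,w](ρ[w/y](ρ[x/u]((U ⋈[c=h] R))))) → 8
  π[x]((S ∪ π[x,w](ρ[w/y](ρ[x/u]((U ⋈[c=h] R)))))) → 8
  ρ[v/x](π[x]((S ∪ π[x,w](ρ[w/y](ρ[x/u]((U ⋈[c=h] R))))))) → 8

== RESULT ==
v
p
p
q
r
s
s
t
t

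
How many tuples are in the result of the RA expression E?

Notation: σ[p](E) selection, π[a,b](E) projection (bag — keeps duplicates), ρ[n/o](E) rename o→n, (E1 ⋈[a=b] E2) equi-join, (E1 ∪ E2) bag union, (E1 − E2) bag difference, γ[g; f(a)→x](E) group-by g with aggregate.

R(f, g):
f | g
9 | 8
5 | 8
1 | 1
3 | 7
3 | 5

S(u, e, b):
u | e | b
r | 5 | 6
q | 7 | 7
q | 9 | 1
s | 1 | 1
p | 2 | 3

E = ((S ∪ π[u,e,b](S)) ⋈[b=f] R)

Stepwise |·|:
  S → 5
  S → 5
  π[u,e,b](S) → 5
  (S ∪ π[u,e,b](S)) → 10
  R → 5
  ((S ∪ π[u,e,b](S)) ⋈[b=f] R) → 8

|E| = 8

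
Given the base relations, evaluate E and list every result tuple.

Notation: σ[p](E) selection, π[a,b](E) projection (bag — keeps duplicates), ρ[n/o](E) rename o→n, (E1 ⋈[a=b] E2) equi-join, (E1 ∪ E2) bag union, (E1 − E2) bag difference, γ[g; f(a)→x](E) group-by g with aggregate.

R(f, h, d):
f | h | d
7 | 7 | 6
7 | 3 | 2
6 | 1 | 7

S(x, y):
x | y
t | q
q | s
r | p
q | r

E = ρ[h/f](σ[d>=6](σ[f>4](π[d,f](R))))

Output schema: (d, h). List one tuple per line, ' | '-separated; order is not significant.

Per-node cardinality:
  R → 3
  π[d,f](R) → 3
  σ[f>4](π[d,f](R)) → 3
  σ[d>=6](σ[f>4](π[d,f](R))) → 2
  ρ[h/f](σ[d>=6](σ[f>4](π[d,f](R)))) → 2

== RESULT ==
d | h
6 | 7
7 | 6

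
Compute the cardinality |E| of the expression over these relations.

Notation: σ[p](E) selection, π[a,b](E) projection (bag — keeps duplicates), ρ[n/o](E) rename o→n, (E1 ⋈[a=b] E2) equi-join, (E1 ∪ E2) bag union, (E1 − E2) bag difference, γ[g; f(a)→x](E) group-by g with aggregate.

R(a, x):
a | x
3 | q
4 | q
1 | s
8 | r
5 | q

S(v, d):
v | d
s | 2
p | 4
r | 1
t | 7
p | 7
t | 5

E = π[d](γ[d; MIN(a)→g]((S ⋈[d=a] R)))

Stepwise |·|:
  S → 6
  R → 5
  (S ⋈[d=a] R) → 3
  γ[d; MIN(a)→g]((S ⋈[d=a] R)) → 3
  π[d](γ[d; MIN(a)→g]((S ⋈[d=a] R))) → 3

|E| = 3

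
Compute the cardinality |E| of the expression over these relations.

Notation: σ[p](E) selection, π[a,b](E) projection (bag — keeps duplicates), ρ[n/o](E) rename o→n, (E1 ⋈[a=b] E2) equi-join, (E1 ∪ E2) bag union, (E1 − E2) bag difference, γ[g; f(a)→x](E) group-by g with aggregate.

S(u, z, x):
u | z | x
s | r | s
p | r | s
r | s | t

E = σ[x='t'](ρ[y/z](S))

Stepwise |·|:
  S → 3
  ρ[y/z](S) → 3
  σ[x='t'](ρ[y/z](S)) → 1

|E| = 1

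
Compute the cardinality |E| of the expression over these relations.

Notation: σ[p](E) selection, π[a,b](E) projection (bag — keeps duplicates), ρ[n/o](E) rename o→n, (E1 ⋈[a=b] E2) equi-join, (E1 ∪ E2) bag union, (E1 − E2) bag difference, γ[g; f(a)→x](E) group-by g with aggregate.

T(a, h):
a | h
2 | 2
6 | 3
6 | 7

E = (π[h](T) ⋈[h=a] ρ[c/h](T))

Subexpression sizes:
  T → 3
  π[h](T) → 3
  T → 3
  ρ[c/h](T) → 3
  (π[h](T) ⋈[h=a] ρ[c/h](T)) → 1

|E| = 1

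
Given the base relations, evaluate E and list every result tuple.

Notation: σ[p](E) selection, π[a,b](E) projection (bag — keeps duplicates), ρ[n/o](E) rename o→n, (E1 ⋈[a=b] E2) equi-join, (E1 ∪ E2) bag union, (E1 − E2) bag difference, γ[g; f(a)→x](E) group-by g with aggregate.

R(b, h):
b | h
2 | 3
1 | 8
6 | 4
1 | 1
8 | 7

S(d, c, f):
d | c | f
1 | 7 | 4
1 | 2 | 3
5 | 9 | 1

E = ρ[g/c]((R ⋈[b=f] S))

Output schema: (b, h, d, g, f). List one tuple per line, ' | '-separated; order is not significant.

Subexpression sizes:
  R → 5
  S → 3
  (R ⋈[b=f] S) → 2
  ρ[g/c]((R ⋈[b=f] S)) → 2

== RESULT ==
b | h | d | g | f
1 | 1 | 5 | 9 | 1
1 | 8 | 5 | 9 | 1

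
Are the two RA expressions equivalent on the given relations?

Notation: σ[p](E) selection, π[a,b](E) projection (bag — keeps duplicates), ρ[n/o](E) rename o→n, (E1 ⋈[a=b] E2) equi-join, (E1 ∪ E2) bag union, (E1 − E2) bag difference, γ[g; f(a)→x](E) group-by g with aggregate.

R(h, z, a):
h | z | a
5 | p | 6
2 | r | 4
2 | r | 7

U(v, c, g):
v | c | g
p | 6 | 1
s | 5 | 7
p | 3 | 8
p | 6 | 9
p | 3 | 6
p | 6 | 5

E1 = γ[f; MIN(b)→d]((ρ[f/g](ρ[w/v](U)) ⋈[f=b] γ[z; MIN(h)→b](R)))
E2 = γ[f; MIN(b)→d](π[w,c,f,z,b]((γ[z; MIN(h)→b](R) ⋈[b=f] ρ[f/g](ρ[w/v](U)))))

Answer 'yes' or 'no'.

E1 subexpression sizes:
  U → 6
  ρ[w/v](U) → 6
  ρ[f/g](ρ[w/v](U)) → 6
  R → 3
  γ[z; MIN(h)→b](R) → 2
  (ρ[f/g](ρ[w/v](U)) ⋈[f=b] γ[z; MIN(h)→b](R)) → 1
  γ[f; MIN(b)→d]((ρ[f/g](ρ[w/v](U)) ⋈[f=b] γ[z; MIN(h)→b](R))) → 1
E2 subexpression sizes:
  R → 3
  γ[z; MIN(h)→b](R) → 2
  U → 6
  ρ[w/v](U) → 6
  ρ[f/g](ρ[w/v](U)) → 6
  (γ[z; MIN(h)→b](R) ⋈[b=f] ρ[f/g](ρ[w/v](U))) → 1
  π[w,c,f,z,b]((γ[z; MIN(h)→b](R) ⋈[b=f] ρ[f/g](ρ[w/v](U)))) → 1
  γ[f; MIN(b)→d](π[w,c,f,z,b]((γ[z; MIN(h)→b](R) ⋈[b=f] ρ[f/g](ρ[w/v](U))))) → 1

E1 and E2 produce the same multiset:
f | d
5 | 5

yes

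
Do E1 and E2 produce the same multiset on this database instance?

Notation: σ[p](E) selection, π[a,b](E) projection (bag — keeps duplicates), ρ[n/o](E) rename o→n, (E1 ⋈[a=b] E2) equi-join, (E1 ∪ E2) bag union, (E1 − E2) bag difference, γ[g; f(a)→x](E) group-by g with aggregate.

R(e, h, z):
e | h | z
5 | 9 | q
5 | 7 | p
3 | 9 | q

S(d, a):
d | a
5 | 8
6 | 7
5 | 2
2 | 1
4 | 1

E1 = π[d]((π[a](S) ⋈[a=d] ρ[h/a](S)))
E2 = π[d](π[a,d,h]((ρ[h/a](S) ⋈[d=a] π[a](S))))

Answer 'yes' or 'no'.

E1 stepwise |·|:
  S → 5
  π[a](S) → 5
  S → 5
  ρ[h/a](S) → 5
  (π[a](S) ⋈[a=d] ρ[h/a](S)) → 1
  π[d]((π[a](S) ⋈[a=d] ρ[h/a](S))) → 1
E2 stepwise |·|:
  S → 5
  ρ[h/a](S) → 5
  S → 5
  π[a](S) → 5
  (ρ[h/a](S) ⋈[d=a] π[a](S)) → 1
  π[a,d,h]((ρ[h/a](S) ⋈[d=a] π[a](S))) → 1
  π[d](π[a,d,h]((ρ[h/a](S) ⋈[d=a] π[a](S)))) → 1

E1 and E2 produce the same multiset:
d
2

yes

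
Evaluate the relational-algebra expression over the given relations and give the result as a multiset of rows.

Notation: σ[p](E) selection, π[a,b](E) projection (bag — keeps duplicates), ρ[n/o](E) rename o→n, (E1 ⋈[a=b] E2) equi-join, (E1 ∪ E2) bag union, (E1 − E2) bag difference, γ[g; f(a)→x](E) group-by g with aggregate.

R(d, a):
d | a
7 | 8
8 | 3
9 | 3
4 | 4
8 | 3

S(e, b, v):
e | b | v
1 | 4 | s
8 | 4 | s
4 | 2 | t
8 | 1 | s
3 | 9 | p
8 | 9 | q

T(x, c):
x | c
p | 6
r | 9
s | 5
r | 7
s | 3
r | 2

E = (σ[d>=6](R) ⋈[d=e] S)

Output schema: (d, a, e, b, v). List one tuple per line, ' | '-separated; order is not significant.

Per-node cardinality:
  R → 5
  σ[d>=6](R) → 4
  S → 6
  (σ[d>=6](R) ⋈[d=e] S) → 6

== RESULT ==
d | a | e | b | v
8 | 3 | 8 | 1 | s
8 | 3 | 8 | 1 | s
8 | 3 | 8 | 4 | s
8 | 3 | 8 | 4 | s
8 | 3 | 8 | 9 | q
8 | 3 | 8 | 9 | q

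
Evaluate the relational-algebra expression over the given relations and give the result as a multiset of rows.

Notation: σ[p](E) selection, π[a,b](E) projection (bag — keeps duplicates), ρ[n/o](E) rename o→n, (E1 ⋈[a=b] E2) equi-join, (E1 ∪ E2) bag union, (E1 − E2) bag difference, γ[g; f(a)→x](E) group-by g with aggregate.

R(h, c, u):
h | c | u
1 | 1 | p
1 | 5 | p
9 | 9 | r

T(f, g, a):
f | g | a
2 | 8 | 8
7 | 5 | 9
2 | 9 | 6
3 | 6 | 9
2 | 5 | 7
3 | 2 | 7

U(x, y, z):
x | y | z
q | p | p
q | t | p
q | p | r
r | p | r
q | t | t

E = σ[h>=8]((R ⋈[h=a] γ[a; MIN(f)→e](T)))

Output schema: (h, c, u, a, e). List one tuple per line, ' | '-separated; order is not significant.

Row counts bottom-up:
  R → 3
  T → 6
  γ[a; MIN(f)→e](T) → 4
  (R ⋈[h=a] γ[a; MIN(f)→e](T)) → 1
  σ[h>=8]((R ⋈[h=a] γ[a; MIN(f)→e](T))) → 1

== RESULT ==
h | c | u | a | e
9 | 9 | r | 9 | 3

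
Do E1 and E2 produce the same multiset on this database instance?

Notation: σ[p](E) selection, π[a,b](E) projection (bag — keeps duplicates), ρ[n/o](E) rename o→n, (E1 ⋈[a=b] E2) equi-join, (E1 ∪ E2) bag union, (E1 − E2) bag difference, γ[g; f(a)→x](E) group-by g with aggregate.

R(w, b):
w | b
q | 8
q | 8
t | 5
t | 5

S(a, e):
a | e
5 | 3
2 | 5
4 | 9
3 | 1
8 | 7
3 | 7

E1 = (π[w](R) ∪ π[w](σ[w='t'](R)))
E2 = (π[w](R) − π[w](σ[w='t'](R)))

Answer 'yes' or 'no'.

E1 subexpression sizes:
  R → 4
  π[w](R) → 4
  R → 4
  σ[w='t'](R) → 2
  π[w](σ[w='t'](R)) → 2
  (π[w](R) ∪ π[w](σ[w='t'](R))) → 6
E2 subexpression sizes:
  R → 4
  π[w](R) → 4
  R → 4
  σ[w='t'](R) → 2
  π[w](σ[w='t'](R)) → 2
  (π[w](R) − π[w](σ[w='t'](R))) → 2

E1 result:
w
q
q
t
t
t
t
E2 result:
w
q
q
Witness: ('t',) appears 4× in E1 but 0× in E2.

no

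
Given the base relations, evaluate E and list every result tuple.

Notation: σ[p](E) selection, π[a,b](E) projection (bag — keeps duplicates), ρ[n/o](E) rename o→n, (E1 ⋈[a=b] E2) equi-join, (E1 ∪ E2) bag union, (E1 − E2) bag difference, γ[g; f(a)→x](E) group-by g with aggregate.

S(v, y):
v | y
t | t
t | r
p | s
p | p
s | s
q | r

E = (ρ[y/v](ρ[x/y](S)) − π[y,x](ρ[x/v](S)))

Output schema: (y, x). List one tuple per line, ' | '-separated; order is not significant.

Subexpression sizes:
  S → 6
  ρ[x/y](S) → 6
  ρ[y/v](ρ[x/y](S)) → 6
  S → 6
  ρ[x/v](S) → 6
  π[y,x](ρ[x/v](S)) → 6
  (ρ[y/v](ρ[x/y](S)) − π[y,x](ρ[x/v](S))) → 3

== RESULT ==
y | x
p | s
q | r
t | r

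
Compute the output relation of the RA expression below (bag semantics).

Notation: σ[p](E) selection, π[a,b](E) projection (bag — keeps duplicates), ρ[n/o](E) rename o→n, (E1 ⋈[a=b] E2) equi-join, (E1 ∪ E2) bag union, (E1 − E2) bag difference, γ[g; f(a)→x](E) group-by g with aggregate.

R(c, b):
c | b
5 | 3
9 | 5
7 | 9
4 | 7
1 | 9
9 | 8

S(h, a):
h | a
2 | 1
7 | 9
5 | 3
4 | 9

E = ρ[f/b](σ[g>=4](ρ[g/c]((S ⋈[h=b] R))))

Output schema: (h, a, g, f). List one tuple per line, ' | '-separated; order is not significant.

Subexpression sizes:
  S → 4
  R → 6
  (S ⋈[h=b] R) → 2
  ρ[g/c]((S ⋈[h=b] R)) → 2
  σ[g>=4](ρ[g/c]((S ⋈[h=b] R))) → 2
  ρ[f/b](σ[g>=4](ρ[g/c]((S ⋈[h=b] R)))) → 2

== RESULT ==
h | a | g | f
5 | 3 | 9 | 5
7 | 9 | 4 | 7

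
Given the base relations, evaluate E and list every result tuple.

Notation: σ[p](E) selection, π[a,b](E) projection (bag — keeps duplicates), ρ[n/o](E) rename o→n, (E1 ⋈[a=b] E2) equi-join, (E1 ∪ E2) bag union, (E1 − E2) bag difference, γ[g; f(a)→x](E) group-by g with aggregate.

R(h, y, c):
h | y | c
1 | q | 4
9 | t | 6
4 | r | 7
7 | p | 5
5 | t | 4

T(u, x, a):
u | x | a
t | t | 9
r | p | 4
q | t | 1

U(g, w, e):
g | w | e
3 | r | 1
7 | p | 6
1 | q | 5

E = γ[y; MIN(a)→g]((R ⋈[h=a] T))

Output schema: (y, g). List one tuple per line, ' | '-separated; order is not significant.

Stepwise |·|:
  R → 5
  T → 3
  (R ⋈[h=a] T) → 3
  γ[y; MIN(a)→g]((R ⋈[h=a] T)) → 3

== RESULT ==
y | g
q | 1
r | 4
t | 9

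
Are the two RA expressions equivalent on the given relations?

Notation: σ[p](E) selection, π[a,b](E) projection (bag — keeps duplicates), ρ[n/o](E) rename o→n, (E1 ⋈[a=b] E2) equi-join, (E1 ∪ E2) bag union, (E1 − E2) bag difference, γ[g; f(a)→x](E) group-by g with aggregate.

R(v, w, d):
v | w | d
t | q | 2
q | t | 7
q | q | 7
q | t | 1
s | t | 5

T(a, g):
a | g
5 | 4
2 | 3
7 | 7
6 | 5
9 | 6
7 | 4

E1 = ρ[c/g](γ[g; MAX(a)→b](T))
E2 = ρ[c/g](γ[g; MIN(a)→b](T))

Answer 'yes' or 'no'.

E1 subexpression sizes:
  T → 6
  γ[g; MAX(a)→b](T) → 5
  ρ[c/g](γ[g; MAX(a)→b](T)) → 5
E2 subexpression sizes:
  T → 6
  γ[g; MIN(a)→b](T) → 5
  ρ[c/g](γ[g; MIN(a)→b](T)) → 5

E1 result:
c | b
3 | 2
4 | 7
5 | 6
6 | 9
7 | 7
E2 result:
c | b
3 | 2
4 | 5
5 | 6
6 | 9
7 | 7
Witness: (4, 5) appears 0× in E1 but 1× in E2.

no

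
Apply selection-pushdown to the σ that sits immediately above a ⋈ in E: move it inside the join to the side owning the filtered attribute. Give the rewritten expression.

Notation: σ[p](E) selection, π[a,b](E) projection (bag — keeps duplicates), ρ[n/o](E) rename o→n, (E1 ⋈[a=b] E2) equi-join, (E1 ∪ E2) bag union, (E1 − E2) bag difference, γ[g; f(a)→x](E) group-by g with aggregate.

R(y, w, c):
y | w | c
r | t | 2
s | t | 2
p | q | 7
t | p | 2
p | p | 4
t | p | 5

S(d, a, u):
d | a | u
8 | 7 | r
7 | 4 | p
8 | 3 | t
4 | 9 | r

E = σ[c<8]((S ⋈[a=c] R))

σ filters on c, owned by the right side.
E' = (S ⋈[a=c] σ[c<8](R))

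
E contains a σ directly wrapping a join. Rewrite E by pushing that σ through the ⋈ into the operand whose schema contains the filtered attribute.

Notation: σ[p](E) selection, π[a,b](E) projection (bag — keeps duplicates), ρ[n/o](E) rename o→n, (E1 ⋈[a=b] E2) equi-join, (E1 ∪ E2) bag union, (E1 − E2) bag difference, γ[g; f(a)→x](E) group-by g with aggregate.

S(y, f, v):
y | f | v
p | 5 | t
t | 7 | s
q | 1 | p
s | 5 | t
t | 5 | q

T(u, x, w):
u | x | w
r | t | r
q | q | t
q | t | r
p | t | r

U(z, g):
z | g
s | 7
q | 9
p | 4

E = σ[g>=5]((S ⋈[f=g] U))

σ filters on g, owned by the right side.
E' = (S ⋈[f=g] σ[g>=5](U))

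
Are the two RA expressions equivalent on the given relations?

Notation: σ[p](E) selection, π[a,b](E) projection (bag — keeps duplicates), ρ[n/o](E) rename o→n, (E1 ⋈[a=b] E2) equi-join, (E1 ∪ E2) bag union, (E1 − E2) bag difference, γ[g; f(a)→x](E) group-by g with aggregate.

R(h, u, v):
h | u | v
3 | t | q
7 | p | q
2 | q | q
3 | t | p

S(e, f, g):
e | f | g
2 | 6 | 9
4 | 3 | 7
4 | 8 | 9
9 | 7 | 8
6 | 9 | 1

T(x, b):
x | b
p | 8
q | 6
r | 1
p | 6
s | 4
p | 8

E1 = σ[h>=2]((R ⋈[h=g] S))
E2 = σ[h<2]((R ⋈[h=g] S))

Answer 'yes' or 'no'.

E1 row counts bottom-up:
  R → 4
  S → 5
  (R ⋈[h=g] S) → 1
  σ[h>=2]((R ⋈[h=g] S)) → 1
E2 row counts bottom-up:
  R → 4
  S → 5
  (R ⋈[h=g] S) → 1
  σ[h<2]((R ⋈[h=g] S)) → 0

E1 result:
h | u | v | e | f | g
7 | p | q | 4 | 3 | 7
E2 result:
h | u | v | e | f | g
(0 rows)
Witness: (7, 'p', 'q', 4, 3, 7) appears 1× in E1 but 0× in E2.

no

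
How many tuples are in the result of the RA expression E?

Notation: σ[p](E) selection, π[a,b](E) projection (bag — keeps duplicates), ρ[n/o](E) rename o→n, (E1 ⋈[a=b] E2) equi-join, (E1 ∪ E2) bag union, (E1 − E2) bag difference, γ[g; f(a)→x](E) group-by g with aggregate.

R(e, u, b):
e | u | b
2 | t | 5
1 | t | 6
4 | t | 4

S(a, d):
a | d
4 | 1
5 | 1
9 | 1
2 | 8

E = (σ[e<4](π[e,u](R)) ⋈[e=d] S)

Per-node cardinality:
  R → 3
  π[e,u](R) → 3
  σ[e<4](π[e,u](R)) → 2
  S → 4
  (σ[e<4](π[e,u](R)) ⋈[e=d] S) → 3

|E| = 3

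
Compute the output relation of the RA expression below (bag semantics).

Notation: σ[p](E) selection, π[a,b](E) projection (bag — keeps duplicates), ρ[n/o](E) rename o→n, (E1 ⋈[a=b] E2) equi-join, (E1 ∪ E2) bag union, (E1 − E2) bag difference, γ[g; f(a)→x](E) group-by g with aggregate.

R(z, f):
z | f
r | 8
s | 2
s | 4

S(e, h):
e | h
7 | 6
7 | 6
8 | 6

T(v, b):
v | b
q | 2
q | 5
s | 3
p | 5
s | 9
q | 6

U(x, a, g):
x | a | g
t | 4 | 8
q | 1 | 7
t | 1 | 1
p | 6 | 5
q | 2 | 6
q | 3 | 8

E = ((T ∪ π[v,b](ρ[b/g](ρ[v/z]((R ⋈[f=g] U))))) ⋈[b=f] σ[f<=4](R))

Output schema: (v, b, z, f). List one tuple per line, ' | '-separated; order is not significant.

Per-node cardinality:
  T → 6
  R → 3
  U → 6
  (R ⋈[f=g] U) → 2
  ρ[v/z]((R ⋈[f=g] U)) → 2
  ρ[b/g](ρ[v/z]((R ⋈[f=g] U))) → 2
  π[v,b](ρ[b/g](ρ[v/z]((R ⋈[f=g] U)))) → 2
  (T ∪ π[v,b](ρ[b/g](ρ[v/z]((R ⋈[f=g] U))))) → 8
  R → 3
  σ[f<=4](R) → 2
  ((T ∪ π[v,b](ρ[b/g](ρ[v/z]((R ⋈[f=g] U))))) ⋈[b=f] σ[f<=4](R)) → 1

== RESULT ==
v | b | z | f
q | 2 | s | 2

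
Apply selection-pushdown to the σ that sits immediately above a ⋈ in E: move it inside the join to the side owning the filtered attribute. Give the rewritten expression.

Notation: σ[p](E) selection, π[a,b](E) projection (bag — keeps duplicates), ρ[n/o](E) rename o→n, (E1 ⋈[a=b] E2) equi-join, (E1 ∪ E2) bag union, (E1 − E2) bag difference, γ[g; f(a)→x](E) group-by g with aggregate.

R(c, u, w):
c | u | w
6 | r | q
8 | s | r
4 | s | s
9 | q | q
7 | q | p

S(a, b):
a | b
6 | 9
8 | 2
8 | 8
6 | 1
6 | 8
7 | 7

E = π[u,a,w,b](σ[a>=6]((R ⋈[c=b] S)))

σ filters on a, owned by the right side.
E' = π[u,a,w,b]((R ⋈[c=b] σ[a>=6](S)))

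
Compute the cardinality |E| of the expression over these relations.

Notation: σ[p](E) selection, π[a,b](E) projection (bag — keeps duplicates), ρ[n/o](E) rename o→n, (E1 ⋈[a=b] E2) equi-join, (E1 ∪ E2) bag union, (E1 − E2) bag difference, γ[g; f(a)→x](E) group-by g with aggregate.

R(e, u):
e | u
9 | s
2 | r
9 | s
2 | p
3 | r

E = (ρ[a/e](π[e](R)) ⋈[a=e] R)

Row counts bottom-up:
  R → 5
  π[e](R) → 5
  ρ[a/e](π[e](R)) → 5
  R → 5
  (ρ[a/e](π[e](R)) ⋈[a=e] R) → 9

|E| = 9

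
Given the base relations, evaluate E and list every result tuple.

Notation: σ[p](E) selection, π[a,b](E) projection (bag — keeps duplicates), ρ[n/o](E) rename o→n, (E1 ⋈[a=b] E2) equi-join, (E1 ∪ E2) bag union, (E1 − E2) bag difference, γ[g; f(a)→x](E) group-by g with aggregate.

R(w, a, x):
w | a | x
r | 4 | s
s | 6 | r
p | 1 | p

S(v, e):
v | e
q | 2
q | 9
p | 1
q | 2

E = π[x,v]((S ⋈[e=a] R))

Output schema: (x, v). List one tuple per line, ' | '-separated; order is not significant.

Per-node cardinality:
  S → 4
  R → 3
  (S ⋈[e=a] R) → 1
  π[x,v]((S ⋈[e=a] R)) → 1

== RESULT ==
x | v
p | p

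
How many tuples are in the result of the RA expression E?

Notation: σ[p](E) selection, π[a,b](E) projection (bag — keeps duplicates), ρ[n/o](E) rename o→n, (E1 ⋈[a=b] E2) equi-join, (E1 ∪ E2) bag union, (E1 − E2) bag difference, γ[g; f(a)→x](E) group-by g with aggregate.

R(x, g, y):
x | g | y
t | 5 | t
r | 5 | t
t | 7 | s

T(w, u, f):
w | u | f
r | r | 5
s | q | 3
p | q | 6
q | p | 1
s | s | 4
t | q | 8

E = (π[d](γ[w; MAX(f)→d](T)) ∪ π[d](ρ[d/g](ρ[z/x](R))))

Per-node cardinality:
  T → 6
  γ[w; MAX(f)→d](T) → 5
  π[d](γ[w; MAX(f)→d](T)) → 5
  R → 3
  ρ[z/x](R) → 3
  ρ[d/g](ρ[z/x](R)) → 3
  π[d](ρ[d/g](ρ[z/x](R))) → 3
  (π[d](γ[w; MAX(f)→d](T)) ∪ π[d](ρ[d/g](ρ[z/x](R)))) → 8

|E| = 8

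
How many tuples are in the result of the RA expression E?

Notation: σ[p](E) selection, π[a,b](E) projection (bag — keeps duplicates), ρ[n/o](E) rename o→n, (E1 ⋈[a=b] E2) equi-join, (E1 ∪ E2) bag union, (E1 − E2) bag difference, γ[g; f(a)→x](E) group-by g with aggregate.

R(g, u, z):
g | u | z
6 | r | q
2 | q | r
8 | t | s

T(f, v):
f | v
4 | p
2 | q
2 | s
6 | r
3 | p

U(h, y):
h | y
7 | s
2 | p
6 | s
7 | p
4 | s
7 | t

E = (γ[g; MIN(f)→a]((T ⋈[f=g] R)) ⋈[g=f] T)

Subexpression sizes:
  T → 5
  R → 3
  (T ⋈[f=g] R) → 3
  γ[g; MIN(f)→a]((T ⋈[f=g] R)) → 2
  T → 5
  (γ[g; MIN(f)→a]((T ⋈[f=g] R)) ⋈[g=f] T) → 3

|E| = 3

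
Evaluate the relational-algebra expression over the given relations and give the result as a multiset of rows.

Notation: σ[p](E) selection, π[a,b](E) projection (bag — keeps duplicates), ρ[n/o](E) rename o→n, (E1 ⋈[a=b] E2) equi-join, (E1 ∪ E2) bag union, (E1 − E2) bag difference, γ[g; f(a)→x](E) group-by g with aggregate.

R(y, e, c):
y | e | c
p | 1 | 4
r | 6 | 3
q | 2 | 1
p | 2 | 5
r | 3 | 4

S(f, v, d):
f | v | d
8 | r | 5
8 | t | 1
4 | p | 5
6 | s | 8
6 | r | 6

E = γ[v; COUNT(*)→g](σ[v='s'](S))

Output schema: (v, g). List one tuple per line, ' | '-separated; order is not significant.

Stepwise |·|:
  S → 5
  σ[v='s'](S) → 1
  γ[v; COUNT(*)→g](σ[v='s'](S)) → 1

== RESULT ==
v | g
s | 1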